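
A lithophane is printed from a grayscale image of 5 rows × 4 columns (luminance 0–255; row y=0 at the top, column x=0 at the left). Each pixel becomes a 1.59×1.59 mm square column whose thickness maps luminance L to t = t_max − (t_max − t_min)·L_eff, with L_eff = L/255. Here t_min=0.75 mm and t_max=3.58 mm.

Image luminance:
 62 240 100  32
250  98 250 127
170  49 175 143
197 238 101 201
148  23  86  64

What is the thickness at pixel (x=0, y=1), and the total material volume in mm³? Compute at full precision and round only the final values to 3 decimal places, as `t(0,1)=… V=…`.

span = t_max - t_min = 3.58 - 0.75 = 2.830
L(0,1) = 250, L_eff = 250/255 = 0.980392
t(0,1) = 3.58 - 2.830·0.980392 = 0.805
Σt over all 5·4 pixels = 41.036
V = pitch²·Σt = 1.59²·41.036 = 103.743

t(0,1)=0.805 V=103.743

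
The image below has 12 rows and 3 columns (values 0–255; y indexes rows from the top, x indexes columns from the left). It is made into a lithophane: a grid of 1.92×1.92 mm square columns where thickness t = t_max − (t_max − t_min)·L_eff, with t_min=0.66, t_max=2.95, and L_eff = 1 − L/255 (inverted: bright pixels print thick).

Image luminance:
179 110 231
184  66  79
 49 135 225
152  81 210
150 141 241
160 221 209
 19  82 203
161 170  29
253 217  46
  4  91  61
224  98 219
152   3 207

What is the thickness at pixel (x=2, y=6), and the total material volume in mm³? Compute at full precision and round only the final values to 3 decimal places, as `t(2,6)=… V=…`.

span = t_max - t_min = 2.95 - 0.66 = 2.290
L(2,6) = 203, L_eff = 1 - 203/255 = 0.203922 (inverted)
t(2,6) = 2.95 - 2.290·0.203922 = 2.483
Σt over all 12·3 pixels = 882539/12750 ≈ 69.2187451
V = pitch²·Σt = 1.92²·882539/12750 = 255.168

t(2,6)=2.483 V=255.168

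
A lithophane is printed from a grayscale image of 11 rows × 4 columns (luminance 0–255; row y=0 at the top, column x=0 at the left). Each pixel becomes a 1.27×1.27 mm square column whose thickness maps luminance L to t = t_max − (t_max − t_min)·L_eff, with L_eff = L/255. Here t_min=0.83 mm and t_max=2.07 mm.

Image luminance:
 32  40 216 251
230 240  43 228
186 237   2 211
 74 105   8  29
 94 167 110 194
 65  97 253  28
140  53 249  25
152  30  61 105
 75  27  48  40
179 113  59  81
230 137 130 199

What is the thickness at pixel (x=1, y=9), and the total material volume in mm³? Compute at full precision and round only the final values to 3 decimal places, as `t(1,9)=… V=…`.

span = t_max - t_min = 2.07 - 0.83 = 1.240
L(1,9) = 113, L_eff = 113/255 = 0.443137
t(1,9) = 2.07 - 1.240·0.443137 = 1.521
Σt over all 11·4 pixels = 417172/6375 ≈ 65.4387451
V = pitch²·Σt = 1.27²·417172/6375 = 105.546

t(1,9)=1.521 V=105.546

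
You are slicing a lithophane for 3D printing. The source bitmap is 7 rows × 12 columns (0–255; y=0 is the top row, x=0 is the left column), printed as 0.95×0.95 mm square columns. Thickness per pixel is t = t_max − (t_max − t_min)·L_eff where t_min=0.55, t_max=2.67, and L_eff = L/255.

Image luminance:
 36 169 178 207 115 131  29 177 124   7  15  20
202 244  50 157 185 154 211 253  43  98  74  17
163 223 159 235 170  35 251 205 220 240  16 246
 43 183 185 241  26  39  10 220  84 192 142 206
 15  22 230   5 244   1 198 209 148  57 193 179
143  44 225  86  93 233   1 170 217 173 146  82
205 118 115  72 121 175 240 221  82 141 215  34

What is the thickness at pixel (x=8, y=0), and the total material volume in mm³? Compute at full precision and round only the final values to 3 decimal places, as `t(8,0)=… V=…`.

span = t_max - t_min = 2.67 - 0.55 = 2.120
L(8,0) = 124, L_eff = 124/255 = 0.486275
t(8,0) = 2.67 - 2.120·0.486275 = 1.639
Σt over all 7·12 pixels = 821186/6375 ≈ 128.8134902
V = pitch²·Σt = 0.95²·821186/6375 = 116.254

t(8,0)=1.639 V=116.254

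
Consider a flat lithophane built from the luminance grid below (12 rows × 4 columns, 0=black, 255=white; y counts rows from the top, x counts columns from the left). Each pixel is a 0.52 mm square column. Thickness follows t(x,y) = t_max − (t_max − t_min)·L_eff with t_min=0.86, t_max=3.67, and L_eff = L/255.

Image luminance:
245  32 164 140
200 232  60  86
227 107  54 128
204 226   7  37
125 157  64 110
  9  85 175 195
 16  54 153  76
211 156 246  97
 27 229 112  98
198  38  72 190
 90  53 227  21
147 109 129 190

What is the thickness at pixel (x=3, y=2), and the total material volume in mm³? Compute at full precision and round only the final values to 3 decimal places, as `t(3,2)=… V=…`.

span = t_max - t_min = 3.67 - 0.86 = 2.810
L(3,2) = 128, L_eff = 128/255 = 0.501961
t(3,2) = 3.67 - 2.810·0.501961 = 2.259
Σt over all 12·4 pixels = 700958/6375 ≈ 109.9541961
V = pitch²·Σt = 0.52²·700958/6375 = 29.732

t(3,2)=2.259 V=29.732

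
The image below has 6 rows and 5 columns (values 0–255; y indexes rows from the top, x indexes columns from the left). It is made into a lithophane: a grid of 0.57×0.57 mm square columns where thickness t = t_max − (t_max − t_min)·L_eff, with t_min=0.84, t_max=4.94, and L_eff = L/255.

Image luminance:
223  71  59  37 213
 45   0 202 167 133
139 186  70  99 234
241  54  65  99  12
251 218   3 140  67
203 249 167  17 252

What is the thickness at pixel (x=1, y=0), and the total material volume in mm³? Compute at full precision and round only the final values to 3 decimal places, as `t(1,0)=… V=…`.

t(1,0)=3.798 V=27.693

span = t_max - t_min = 4.94 - 0.84 = 4.100
L(1,0) = 71, L_eff = 71/255 = 0.278431
t(1,0) = 4.94 - 4.100·0.278431 = 3.798
Σt over all 6·5 pixels = 108677/1275 ≈ 85.2368627
V = pitch²·Σt = 0.57²·108677/1275 = 27.693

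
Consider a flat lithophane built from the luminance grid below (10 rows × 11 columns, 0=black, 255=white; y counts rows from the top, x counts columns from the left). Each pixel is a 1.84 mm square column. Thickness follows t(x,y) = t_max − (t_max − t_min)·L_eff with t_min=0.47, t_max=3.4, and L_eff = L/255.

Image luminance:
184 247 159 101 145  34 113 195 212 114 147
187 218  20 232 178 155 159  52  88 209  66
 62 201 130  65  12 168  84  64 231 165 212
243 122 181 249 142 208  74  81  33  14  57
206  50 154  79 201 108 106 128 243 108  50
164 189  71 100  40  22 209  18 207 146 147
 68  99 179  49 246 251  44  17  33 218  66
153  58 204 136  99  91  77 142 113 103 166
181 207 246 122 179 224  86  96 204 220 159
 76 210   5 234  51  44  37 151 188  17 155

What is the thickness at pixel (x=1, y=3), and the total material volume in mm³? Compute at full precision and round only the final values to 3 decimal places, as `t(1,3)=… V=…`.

span = t_max - t_min = 3.4 - 0.47 = 2.930
L(1,3) = 122, L_eff = 122/255 = 0.478431
t(1,3) = 3.4 - 2.930·0.478431 = 1.998
Σt over all 10·11 pixels = 1766447/8500 ≈ 207.8172941
V = pitch²·Σt = 1.84²·1766447/8500 = 703.586

t(1,3)=1.998 V=703.586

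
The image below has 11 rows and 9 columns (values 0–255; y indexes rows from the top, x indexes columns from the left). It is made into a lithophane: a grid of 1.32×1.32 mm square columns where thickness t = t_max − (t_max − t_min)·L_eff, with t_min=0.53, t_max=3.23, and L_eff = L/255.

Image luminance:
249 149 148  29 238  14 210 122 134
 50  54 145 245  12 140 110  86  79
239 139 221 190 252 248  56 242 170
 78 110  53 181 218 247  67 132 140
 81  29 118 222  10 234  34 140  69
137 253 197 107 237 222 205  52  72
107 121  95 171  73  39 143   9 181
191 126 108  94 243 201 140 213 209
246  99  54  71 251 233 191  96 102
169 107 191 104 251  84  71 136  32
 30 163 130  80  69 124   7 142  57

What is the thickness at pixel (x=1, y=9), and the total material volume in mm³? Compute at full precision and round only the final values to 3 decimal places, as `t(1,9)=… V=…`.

t(1,9)=2.097 V=310.505

span = t_max - t_min = 3.23 - 0.53 = 2.700
L(1,9) = 107, L_eff = 107/255 = 0.419608
t(1,9) = 3.23 - 2.700·0.419608 = 2.097
Σt over all 11·9 pixels = 302949/1700 ≈ 178.2052941
V = pitch²·Σt = 1.32²·302949/1700 = 310.505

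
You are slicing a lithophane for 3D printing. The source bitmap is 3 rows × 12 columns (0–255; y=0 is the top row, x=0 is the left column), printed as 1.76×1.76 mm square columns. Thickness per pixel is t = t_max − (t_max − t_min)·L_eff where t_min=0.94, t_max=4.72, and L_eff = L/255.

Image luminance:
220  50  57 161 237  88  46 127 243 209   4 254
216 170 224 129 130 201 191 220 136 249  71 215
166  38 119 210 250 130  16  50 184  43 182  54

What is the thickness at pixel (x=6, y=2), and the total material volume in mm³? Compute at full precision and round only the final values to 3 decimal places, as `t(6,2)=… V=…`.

t(6,2)=4.483 V=283.441

span = t_max - t_min = 4.72 - 0.94 = 3.780
L(6,2) = 16, L_eff = 16/255 = 0.062745
t(6,2) = 4.72 - 3.780·0.062745 = 4.483
Σt over all 3·12 pixels = 38889/425 ≈ 91.5035294
V = pitch²·Σt = 1.76²·38889/425 = 283.441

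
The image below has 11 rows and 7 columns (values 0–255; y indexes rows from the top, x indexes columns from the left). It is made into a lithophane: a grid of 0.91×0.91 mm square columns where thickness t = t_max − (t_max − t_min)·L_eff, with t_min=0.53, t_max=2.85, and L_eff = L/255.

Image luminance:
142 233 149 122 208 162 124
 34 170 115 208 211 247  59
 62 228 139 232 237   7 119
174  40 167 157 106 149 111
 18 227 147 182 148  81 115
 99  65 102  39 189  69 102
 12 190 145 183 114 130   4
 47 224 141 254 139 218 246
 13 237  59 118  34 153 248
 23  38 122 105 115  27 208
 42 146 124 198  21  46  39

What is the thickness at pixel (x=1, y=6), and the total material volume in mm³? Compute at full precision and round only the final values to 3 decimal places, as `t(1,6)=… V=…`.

t(1,6)=1.121 V=107.456

span = t_max - t_min = 2.85 - 0.53 = 2.320
L(1,6) = 190, L_eff = 190/255 = 0.745098
t(1,6) = 2.85 - 2.320·0.745098 = 1.121
Σt over all 11·7 pixels = 1102973/8500 ≈ 129.7615294
V = pitch²·Σt = 0.91²·1102973/8500 = 107.456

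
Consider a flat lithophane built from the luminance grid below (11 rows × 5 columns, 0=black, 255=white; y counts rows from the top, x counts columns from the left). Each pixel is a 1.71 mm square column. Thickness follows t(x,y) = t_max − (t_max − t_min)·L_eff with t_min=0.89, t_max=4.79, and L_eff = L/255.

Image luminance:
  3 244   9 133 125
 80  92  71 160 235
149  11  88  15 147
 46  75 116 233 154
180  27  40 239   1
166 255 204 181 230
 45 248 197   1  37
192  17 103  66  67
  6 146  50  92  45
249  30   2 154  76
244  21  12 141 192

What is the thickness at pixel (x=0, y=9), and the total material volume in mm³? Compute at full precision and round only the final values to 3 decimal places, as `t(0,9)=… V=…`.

t(0,9)=0.982 V=495.675

span = t_max - t_min = 4.79 - 0.89 = 3.900
L(0,9) = 249, L_eff = 249/255 = 0.976471
t(0,9) = 4.79 - 3.900·0.976471 = 0.982
Σt over all 11·5 pixels = 288173/1700 ≈ 169.5135294
V = pitch²·Σt = 1.71²·288173/1700 = 495.675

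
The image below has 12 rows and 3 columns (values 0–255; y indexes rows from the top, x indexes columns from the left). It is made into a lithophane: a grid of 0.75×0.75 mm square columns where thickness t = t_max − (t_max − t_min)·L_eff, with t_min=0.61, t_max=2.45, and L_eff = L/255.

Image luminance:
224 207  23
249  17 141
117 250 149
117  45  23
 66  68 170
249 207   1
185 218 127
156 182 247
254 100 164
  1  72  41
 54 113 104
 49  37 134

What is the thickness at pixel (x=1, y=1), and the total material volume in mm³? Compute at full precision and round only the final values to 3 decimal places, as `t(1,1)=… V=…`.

span = t_max - t_min = 2.45 - 0.61 = 1.840
L(1,1) = 17, L_eff = 17/255 = 0.066667
t(1,1) = 2.45 - 1.840·0.066667 = 2.327
Σt over all 12·3 pixels = 352469/6375 ≈ 55.2892549
V = pitch²·Σt = 0.75²·352469/6375 = 31.100

t(1,1)=2.327 V=31.100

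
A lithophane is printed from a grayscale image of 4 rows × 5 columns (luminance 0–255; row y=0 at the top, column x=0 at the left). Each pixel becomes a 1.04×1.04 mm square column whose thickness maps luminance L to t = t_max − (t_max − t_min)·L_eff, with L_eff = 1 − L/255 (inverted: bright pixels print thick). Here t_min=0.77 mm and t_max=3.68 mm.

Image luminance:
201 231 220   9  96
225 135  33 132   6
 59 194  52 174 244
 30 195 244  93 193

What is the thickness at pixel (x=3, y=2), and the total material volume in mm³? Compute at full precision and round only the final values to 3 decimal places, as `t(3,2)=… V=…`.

span = t_max - t_min = 3.68 - 0.77 = 2.910
L(3,2) = 174, L_eff = 1 - 174/255 = 0.317647 (inverted)
t(3,2) = 3.68 - 2.910·0.317647 = 2.756
Σt over all 4·5 pixels = 199601/4250 ≈ 46.9649412
V = pitch²·Σt = 1.04²·199601/4250 = 50.797

t(3,2)=2.756 V=50.797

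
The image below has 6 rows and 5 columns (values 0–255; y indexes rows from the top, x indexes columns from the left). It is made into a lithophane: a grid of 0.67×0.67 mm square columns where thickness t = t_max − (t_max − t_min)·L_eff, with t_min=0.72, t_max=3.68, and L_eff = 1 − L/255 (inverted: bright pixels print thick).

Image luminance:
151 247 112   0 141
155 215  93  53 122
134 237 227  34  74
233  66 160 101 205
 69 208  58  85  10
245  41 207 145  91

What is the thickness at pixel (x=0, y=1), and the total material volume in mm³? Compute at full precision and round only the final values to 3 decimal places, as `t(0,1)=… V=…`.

span = t_max - t_min = 3.68 - 0.72 = 2.960
L(0,1) = 155, L_eff = 1 - 155/255 = 0.392157 (inverted)
t(0,1) = 3.68 - 2.960·0.392157 = 2.519
Σt over all 6·5 pixels = 427706/6375 ≈ 67.0911373
V = pitch²·Σt = 0.67²·427706/6375 = 30.117

t(0,1)=2.519 V=30.117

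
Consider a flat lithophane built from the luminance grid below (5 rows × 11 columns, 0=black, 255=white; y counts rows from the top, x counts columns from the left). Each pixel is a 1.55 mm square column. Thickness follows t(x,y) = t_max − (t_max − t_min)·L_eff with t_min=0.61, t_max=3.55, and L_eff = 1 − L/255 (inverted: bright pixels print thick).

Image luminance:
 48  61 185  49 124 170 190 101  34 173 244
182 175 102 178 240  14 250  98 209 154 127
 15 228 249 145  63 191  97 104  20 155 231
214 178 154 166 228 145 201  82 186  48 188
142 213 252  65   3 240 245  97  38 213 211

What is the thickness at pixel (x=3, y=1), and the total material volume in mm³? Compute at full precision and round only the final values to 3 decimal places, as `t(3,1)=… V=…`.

t(3,1)=2.662 V=305.385

span = t_max - t_min = 3.55 - 0.61 = 2.940
L(3,1) = 178, L_eff = 1 - 178/255 = 0.301961 (inverted)
t(3,1) = 3.55 - 2.940·0.301961 = 2.662
Σt over all 5·11 pixels = 216089/1700 ≈ 127.1111765
V = pitch²·Σt = 1.55²·216089/1700 = 305.385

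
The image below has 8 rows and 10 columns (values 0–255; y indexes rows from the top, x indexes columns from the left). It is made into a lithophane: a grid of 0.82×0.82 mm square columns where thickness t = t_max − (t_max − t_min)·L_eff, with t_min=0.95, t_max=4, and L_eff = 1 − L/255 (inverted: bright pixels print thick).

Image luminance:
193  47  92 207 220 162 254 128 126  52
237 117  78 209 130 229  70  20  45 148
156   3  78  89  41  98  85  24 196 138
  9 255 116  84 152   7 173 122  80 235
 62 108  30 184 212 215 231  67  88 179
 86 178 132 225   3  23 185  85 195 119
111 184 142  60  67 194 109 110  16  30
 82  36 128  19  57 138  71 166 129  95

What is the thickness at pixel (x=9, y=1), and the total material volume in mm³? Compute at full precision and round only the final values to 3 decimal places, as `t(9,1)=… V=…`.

t(9,1)=2.720 V=127.152

span = t_max - t_min = 4 - 0.95 = 3.050
L(9,1) = 148, L_eff = 1 - 148/255 = 0.419608 (inverted)
t(9,1) = 4 - 3.050·0.419608 = 2.720
Σt over all 8·10 pixels = 80368/425 ≈ 189.1011765
V = pitch²·Σt = 0.82²·80368/425 = 127.152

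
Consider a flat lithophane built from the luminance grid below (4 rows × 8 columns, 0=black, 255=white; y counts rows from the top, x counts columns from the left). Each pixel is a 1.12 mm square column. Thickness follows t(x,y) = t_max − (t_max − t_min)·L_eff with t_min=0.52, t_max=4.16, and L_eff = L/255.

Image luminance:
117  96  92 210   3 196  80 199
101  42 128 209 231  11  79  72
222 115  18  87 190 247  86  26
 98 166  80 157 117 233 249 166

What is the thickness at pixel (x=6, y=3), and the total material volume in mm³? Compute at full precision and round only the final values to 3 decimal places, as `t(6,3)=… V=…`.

t(6,3)=0.606 V=93.160

span = t_max - t_min = 4.16 - 0.52 = 3.640
L(6,3) = 249, L_eff = 249/255 = 0.976471
t(6,3) = 4.16 - 3.640·0.976471 = 0.606
Σt over all 4·8 pixels = 473447/6375 ≈ 74.2661961
V = pitch²·Σt = 1.12²·473447/6375 = 93.160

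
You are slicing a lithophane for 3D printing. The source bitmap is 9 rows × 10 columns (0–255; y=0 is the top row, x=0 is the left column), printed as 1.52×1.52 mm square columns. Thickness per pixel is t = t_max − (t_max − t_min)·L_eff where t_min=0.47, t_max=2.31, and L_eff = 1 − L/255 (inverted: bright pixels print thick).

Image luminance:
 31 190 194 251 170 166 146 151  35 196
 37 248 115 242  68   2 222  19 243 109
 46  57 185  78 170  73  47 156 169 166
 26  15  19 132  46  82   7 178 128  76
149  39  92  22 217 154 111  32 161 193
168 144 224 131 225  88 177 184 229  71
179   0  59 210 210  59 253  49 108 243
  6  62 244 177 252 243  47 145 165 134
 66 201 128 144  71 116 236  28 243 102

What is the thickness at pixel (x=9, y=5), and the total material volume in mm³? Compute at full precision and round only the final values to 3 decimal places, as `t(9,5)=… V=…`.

t(9,5)=0.982 V=292.482

span = t_max - t_min = 2.31 - 0.47 = 1.840
L(9,5) = 71, L_eff = 1 - 71/255 = 0.721569 (inverted)
t(9,5) = 2.31 - 1.840·0.721569 = 0.982
Σt over all 9·10 pixels = 538023/4250 ≈ 126.5936471
V = pitch²·Σt = 1.52²·538023/4250 = 292.482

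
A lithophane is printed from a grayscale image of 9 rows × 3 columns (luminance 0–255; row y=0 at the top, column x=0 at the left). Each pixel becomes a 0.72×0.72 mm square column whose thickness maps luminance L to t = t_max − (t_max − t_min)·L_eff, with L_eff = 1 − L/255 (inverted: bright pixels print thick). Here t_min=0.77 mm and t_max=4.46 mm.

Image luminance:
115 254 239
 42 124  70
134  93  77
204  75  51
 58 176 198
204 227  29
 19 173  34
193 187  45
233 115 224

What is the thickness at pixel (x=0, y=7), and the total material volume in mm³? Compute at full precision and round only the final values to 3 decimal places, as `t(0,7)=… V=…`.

t(0,7)=3.563 V=37.731

span = t_max - t_min = 4.46 - 0.77 = 3.690
L(0,7) = 193, L_eff = 1 - 193/255 = 0.243137 (inverted)
t(0,7) = 4.46 - 3.690·0.243137 = 3.563
Σt over all 9·3 pixels = 309327/4250 ≈ 72.7828235
V = pitch²·Σt = 0.72²·309327/4250 = 37.731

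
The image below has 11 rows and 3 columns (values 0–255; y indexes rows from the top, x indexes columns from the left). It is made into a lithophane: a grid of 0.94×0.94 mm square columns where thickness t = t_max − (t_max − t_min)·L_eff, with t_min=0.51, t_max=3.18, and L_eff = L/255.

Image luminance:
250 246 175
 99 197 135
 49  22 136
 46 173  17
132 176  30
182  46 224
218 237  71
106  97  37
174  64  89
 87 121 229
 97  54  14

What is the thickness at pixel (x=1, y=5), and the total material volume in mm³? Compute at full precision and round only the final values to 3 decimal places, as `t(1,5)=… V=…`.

span = t_max - t_min = 3.18 - 0.51 = 2.670
L(1,5) = 46, L_eff = 46/255 = 0.180392
t(1,5) = 3.18 - 2.670·0.180392 = 2.698
Σt over all 11·3 pixels = 26666/425 ≈ 62.7435294
V = pitch²·Σt = 0.94²·26666/425 = 55.440

t(1,5)=2.698 V=55.440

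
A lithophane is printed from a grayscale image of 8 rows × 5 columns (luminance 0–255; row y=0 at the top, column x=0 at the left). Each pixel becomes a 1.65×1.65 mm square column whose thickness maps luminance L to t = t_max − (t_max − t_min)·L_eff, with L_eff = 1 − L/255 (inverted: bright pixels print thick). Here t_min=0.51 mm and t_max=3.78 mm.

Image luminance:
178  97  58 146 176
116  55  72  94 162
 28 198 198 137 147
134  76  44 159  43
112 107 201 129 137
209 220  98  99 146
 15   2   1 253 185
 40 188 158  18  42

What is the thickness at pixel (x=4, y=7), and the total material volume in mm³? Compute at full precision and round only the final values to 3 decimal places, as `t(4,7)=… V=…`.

t(4,7)=1.049 V=218.858

span = t_max - t_min = 3.78 - 0.51 = 3.270
L(4,7) = 42, L_eff = 1 - 42/255 = 0.835294 (inverted)
t(4,7) = 3.78 - 3.270·0.835294 = 1.049
Σt over all 8·5 pixels = 341651/4250 ≈ 80.3884706
V = pitch²·Σt = 1.65²·341651/4250 = 218.858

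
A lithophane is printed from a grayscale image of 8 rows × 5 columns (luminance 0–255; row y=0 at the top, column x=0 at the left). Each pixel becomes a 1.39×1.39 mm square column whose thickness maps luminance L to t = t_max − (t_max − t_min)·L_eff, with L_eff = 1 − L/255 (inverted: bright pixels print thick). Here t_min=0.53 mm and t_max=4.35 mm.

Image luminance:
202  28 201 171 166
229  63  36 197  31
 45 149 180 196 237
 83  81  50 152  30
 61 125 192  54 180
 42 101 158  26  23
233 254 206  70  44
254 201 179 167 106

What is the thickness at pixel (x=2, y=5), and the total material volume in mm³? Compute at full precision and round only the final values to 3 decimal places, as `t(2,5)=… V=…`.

span = t_max - t_min = 4.35 - 0.53 = 3.820
L(2,5) = 158, L_eff = 1 - 158/255 = 0.380392 (inverted)
t(2,5) = 4.35 - 3.820·0.380392 = 2.897
Σt over all 8·5 pixels = 1264073/12750 ≈ 99.1429804
V = pitch²·Σt = 1.39²·1264073/12750 = 191.554

t(2,5)=2.897 V=191.554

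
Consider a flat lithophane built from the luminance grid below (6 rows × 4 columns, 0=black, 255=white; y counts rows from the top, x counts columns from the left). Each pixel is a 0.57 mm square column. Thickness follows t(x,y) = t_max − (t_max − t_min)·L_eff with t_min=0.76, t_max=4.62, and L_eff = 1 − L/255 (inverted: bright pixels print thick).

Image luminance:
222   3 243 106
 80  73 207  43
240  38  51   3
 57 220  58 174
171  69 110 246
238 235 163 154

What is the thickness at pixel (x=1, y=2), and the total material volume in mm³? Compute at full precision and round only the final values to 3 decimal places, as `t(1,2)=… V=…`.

span = t_max - t_min = 4.62 - 0.76 = 3.860
L(1,2) = 38, L_eff = 1 - 38/255 = 0.850980 (inverted)
t(1,2) = 4.62 - 3.860·0.850980 = 1.335
Σt over all 6·4 pixels = 141822/2125 ≈ 66.7397647
V = pitch²·Σt = 0.57²·141822/2125 = 21.684

t(1,2)=1.335 V=21.684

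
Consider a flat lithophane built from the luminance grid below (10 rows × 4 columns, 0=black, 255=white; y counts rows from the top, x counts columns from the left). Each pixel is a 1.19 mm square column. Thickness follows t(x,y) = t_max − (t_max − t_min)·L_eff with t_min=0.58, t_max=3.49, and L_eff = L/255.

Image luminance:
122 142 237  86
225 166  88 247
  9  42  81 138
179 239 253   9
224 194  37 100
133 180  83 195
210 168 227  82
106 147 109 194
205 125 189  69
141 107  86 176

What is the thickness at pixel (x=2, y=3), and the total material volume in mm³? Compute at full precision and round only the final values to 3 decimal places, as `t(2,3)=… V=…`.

span = t_max - t_min = 3.49 - 0.58 = 2.910
L(2,3) = 253, L_eff = 253/255 = 0.992157
t(2,3) = 3.49 - 2.910·0.992157 = 0.603
Σt over all 10·4 pixels = 12577/170 ≈ 73.9823529
V = pitch²·Σt = 1.19²·12577/170 = 104.766

t(2,3)=0.603 V=104.766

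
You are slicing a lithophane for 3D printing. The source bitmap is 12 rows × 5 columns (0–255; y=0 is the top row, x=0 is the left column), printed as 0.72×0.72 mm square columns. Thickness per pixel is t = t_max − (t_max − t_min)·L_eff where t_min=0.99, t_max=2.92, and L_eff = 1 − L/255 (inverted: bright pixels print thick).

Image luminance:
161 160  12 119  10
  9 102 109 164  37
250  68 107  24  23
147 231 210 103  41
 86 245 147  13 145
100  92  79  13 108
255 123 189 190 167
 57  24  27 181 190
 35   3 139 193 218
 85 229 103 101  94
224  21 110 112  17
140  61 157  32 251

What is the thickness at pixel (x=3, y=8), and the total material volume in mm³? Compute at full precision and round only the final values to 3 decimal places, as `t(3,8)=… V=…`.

span = t_max - t_min = 2.92 - 0.99 = 1.930
L(3,8) = 193, L_eff = 1 - 193/255 = 0.243137 (inverted)
t(3,8) = 2.92 - 1.930·0.243137 = 2.451
Σt over all 12·5 pixels = 945133/8500 ≈ 111.1921176
V = pitch²·Σt = 0.72²·945133/8500 = 57.642

t(3,8)=2.451 V=57.642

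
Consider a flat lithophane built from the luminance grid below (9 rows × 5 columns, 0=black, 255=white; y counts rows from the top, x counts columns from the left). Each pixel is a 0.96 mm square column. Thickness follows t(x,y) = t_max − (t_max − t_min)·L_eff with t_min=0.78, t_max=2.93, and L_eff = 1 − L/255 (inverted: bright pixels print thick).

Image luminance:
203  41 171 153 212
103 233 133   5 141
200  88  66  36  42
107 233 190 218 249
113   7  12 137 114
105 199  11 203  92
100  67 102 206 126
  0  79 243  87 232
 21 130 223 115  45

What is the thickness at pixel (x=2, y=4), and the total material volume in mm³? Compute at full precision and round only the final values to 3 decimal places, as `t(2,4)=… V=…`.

span = t_max - t_min = 2.93 - 0.78 = 2.150
L(2,4) = 12, L_eff = 1 - 12/255 = 0.952941 (inverted)
t(2,4) = 2.93 - 2.150·0.952941 = 0.881
Σt over all 9·5 pixels = 24677/300 ≈ 82.2566667
V = pitch²·Σt = 0.96²·24677/300 = 75.808

t(2,4)=0.881 V=75.808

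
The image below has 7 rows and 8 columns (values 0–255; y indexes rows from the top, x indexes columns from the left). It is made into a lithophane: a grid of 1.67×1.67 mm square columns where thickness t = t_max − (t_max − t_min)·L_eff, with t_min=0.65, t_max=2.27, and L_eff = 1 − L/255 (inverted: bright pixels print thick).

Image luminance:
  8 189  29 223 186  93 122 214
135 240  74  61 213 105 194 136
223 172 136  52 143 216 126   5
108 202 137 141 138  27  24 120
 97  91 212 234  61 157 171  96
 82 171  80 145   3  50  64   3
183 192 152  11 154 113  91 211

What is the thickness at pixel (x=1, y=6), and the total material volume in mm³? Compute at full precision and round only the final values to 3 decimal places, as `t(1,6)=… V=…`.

span = t_max - t_min = 2.27 - 0.65 = 1.620
L(1,6) = 192, L_eff = 1 - 192/255 = 0.247059 (inverted)
t(1,6) = 2.27 - 1.620·0.247059 = 1.870
Σt over all 7·8 pixels = 172066/2125 ≈ 80.9722353
V = pitch²·Σt = 1.67²·172066/2125 = 225.823

t(1,6)=1.870 V=225.823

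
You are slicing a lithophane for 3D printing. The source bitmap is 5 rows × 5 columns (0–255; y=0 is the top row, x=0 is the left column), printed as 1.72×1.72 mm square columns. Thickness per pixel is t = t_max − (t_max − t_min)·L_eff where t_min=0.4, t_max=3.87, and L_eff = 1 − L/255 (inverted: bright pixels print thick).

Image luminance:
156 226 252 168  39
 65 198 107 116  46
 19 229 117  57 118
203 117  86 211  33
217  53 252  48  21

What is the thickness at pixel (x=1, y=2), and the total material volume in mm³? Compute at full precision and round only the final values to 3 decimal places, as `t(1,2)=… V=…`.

t(1,2)=3.516 V=156.556

span = t_max - t_min = 3.87 - 0.4 = 3.470
L(1,2) = 229, L_eff = 1 - 229/255 = 0.101961 (inverted)
t(1,2) = 3.87 - 3.470·0.101961 = 3.516
Σt over all 5·5 pixels = 674719/12750 ≈ 52.9191373
V = pitch²·Σt = 1.72²·674719/12750 = 156.556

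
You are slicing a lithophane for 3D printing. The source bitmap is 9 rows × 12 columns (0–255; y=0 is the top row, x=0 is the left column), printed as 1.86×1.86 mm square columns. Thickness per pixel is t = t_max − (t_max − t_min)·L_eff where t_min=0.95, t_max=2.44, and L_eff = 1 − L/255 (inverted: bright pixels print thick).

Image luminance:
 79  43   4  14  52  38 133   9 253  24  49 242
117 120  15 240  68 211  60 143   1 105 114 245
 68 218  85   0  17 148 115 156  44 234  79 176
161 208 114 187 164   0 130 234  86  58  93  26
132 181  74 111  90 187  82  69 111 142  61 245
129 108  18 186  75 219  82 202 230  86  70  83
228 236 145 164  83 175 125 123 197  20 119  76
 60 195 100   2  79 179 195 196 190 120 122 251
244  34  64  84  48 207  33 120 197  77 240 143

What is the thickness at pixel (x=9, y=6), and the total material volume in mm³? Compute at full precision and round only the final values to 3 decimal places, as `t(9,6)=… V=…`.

t(9,6)=1.067 V=618.234

span = t_max - t_min = 2.44 - 0.95 = 1.490
L(9,6) = 20, L_eff = 1 - 20/255 = 0.921569 (inverted)
t(9,6) = 2.44 - 1.490·0.921569 = 1.067
Σt over all 9·12 pixels = 1139219/6375 ≈ 178.7010196
V = pitch²·Σt = 1.86²·1139219/6375 = 618.234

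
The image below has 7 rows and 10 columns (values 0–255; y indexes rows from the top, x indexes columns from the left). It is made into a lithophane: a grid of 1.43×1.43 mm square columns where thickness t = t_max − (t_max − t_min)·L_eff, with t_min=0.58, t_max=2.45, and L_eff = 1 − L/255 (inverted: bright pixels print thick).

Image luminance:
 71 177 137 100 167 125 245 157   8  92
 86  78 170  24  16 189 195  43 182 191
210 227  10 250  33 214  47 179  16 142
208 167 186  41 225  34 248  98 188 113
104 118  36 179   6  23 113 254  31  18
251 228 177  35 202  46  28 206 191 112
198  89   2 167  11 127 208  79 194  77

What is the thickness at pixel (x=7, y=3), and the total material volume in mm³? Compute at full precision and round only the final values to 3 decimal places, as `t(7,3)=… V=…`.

t(7,3)=1.299 V=214.972

span = t_max - t_min = 2.45 - 0.58 = 1.870
L(7,3) = 98, L_eff = 1 - 98/255 = 0.615686 (inverted)
t(7,3) = 2.45 - 1.870·0.615686 = 1.299
Σt over all 7·10 pixels = 105.126
V = pitch²·Σt = 1.43²·105.126 = 214.972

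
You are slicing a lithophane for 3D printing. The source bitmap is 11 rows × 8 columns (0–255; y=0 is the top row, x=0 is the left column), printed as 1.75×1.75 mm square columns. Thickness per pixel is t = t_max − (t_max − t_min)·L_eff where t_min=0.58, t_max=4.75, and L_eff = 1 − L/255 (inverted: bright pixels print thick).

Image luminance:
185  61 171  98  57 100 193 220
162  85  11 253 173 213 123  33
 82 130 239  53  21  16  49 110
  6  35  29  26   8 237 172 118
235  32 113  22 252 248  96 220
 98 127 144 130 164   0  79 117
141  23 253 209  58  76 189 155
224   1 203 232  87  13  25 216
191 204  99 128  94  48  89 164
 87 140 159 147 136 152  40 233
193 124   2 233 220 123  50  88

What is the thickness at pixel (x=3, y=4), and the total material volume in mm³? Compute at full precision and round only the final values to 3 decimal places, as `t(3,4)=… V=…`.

span = t_max - t_min = 4.75 - 0.58 = 4.170
L(3,4) = 22, L_eff = 1 - 22/255 = 0.913725 (inverted)
t(3,4) = 4.75 - 4.170·0.913725 = 0.940
Σt over all 11·8 pixels = 227.57
V = pitch²·Σt = 1.75²·227.57 = 696.933

t(3,4)=0.940 V=696.933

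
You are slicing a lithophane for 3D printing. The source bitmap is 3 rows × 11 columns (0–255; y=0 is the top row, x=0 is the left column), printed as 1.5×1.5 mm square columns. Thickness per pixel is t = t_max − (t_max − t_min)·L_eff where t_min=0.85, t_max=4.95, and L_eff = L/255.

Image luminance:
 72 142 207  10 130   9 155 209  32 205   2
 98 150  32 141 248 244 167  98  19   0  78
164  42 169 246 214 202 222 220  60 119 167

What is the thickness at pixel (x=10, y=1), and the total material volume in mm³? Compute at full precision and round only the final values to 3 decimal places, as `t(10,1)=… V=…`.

span = t_max - t_min = 4.95 - 0.85 = 4.100
L(10,1) = 78, L_eff = 78/255 = 0.305882
t(10,1) = 4.95 - 4.100·0.305882 = 3.696
Σt over all 3·11 pixels = 482699/5100 ≈ 94.6468627
V = pitch²·Σt = 1.5²·482699/5100 = 212.955

t(10,1)=3.696 V=212.955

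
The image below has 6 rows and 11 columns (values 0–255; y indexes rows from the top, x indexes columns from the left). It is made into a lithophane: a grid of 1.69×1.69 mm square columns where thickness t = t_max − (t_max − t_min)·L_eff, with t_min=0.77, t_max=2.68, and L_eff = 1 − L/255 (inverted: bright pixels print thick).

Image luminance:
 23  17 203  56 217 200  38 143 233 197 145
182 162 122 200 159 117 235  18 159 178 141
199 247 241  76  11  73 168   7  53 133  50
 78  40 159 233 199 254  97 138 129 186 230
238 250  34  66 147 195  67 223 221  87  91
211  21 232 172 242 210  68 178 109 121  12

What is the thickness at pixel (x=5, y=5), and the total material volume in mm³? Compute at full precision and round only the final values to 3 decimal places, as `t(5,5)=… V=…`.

span = t_max - t_min = 2.68 - 0.77 = 1.910
L(5,5) = 210, L_eff = 1 - 210/255 = 0.176471 (inverted)
t(5,5) = 2.68 - 1.910·0.176471 = 2.343
Σt over all 6·11 pixels = 3080041/25500 ≈ 120.7859216
V = pitch²·Σt = 1.69²·3080041/25500 = 344.977

t(5,5)=2.343 V=344.977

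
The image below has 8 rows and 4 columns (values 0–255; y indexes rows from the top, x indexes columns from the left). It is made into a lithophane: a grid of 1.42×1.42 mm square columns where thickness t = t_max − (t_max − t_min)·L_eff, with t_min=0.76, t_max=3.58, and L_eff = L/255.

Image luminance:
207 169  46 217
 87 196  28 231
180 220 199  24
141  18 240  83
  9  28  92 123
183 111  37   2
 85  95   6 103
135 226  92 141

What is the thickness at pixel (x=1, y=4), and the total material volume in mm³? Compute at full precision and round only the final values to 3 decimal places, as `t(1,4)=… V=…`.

span = t_max - t_min = 3.58 - 0.76 = 2.820
L(1,4) = 28, L_eff = 28/255 = 0.109804
t(1,4) = 3.58 - 2.820·0.109804 = 3.270
Σt over all 8·4 pixels = 155221/2125 ≈ 73.0451765
V = pitch²·Σt = 1.42²·155221/2125 = 147.288

t(1,4)=3.270 V=147.288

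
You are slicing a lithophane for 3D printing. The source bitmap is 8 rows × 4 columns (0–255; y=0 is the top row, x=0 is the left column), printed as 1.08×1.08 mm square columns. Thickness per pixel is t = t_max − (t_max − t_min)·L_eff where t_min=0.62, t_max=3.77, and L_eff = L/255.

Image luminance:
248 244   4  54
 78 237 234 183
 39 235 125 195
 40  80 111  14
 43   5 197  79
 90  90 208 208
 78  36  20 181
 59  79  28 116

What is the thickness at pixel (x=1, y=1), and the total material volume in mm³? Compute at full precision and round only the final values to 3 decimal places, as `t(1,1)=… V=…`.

t(1,1)=0.842 V=88.296

span = t_max - t_min = 3.77 - 0.62 = 3.150
L(1,1) = 237, L_eff = 237/255 = 0.929412
t(1,1) = 3.77 - 3.150·0.929412 = 0.842
Σt over all 8·4 pixels = 75.7
V = pitch²·Σt = 1.08²·75.7 = 88.296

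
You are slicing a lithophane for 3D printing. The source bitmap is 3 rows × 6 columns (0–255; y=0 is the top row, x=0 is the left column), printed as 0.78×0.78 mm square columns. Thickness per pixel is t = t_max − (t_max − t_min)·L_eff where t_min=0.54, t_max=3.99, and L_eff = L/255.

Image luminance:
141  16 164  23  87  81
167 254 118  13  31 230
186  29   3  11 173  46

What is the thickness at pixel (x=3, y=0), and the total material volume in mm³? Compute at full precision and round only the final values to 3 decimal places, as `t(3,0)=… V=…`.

span = t_max - t_min = 3.99 - 0.54 = 3.450
L(3,0) = 23, L_eff = 23/255 = 0.090196
t(3,0) = 3.99 - 3.450·0.090196 = 3.679
Σt over all 3·6 pixels = 16263/340 ≈ 47.8323529
V = pitch²·Σt = 0.78²·16263/340 = 29.101

t(3,0)=3.679 V=29.101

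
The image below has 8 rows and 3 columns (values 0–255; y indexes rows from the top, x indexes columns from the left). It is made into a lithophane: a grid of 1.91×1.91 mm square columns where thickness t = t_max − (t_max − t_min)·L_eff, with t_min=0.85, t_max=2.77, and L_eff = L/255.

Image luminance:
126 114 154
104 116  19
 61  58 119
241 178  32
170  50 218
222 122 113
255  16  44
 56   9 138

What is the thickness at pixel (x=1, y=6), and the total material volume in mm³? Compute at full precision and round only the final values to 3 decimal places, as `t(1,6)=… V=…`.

span = t_max - t_min = 2.77 - 0.85 = 1.920
L(1,6) = 16, L_eff = 16/255 = 0.062745
t(1,6) = 2.77 - 1.920·0.062745 = 2.650
Σt over all 8·3 pixels = 19502/425 ≈ 45.8870588
V = pitch²·Σt = 1.91²·19502/425 = 167.401

t(1,6)=2.650 V=167.401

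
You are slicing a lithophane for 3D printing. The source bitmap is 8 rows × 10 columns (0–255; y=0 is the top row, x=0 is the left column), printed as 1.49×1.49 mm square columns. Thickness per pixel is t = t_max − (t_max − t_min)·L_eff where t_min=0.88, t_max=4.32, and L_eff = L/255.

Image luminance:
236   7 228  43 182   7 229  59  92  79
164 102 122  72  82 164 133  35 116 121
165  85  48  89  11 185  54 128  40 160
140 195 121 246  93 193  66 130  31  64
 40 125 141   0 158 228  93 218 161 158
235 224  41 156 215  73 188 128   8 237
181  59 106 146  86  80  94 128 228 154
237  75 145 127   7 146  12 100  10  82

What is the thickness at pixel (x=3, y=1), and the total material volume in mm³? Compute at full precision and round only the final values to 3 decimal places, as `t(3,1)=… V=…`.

t(3,1)=3.349 V=481.338

span = t_max - t_min = 4.32 - 0.88 = 3.440
L(3,1) = 72, L_eff = 72/255 = 0.282353
t(3,1) = 4.32 - 3.440·0.282353 = 3.349
Σt over all 8·10 pixels = 1382158/6375 ≈ 216.8090980
V = pitch²·Σt = 1.49²·1382158/6375 = 481.338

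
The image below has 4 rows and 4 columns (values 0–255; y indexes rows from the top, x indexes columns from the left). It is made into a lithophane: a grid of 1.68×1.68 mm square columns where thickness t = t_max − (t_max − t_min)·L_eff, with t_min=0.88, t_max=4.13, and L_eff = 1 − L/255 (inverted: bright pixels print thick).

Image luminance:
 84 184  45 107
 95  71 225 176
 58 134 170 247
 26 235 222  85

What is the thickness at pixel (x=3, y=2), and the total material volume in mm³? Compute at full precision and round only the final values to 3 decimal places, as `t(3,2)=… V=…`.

t(3,2)=4.028 V=117.582

span = t_max - t_min = 4.13 - 0.88 = 3.250
L(3,2) = 247, L_eff = 1 - 247/255 = 0.031373 (inverted)
t(3,2) = 4.13 - 3.250·0.031373 = 4.028
Σt over all 4·4 pixels = 53117/1275 ≈ 41.6603922
V = pitch²·Σt = 1.68²·53117/1275 = 117.582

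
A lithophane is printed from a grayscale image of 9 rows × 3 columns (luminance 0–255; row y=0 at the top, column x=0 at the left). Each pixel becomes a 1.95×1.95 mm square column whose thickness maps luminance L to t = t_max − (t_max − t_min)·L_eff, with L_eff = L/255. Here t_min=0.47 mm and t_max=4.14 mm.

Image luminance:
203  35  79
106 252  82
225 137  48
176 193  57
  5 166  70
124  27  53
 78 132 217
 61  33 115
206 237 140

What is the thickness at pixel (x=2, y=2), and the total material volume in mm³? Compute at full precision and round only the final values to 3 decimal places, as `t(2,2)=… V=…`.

t(2,2)=3.449 V=246.800

span = t_max - t_min = 4.14 - 0.47 = 3.670
L(2,2) = 48, L_eff = 48/255 = 0.188235
t(2,2) = 4.14 - 3.670·0.188235 = 3.449
Σt over all 9·3 pixels = 1655071/25500 ≈ 64.9047451
V = pitch²·Σt = 1.95²·1655071/25500 = 246.800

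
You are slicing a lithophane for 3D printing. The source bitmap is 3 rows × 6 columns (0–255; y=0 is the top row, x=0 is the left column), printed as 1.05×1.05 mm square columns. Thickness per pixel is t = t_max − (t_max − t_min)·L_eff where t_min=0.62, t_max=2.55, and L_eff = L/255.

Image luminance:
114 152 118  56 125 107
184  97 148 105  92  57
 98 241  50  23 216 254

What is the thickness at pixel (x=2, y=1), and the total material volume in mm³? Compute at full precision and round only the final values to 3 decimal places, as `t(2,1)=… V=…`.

t(2,1)=1.430 V=31.938

span = t_max - t_min = 2.55 - 0.62 = 1.930
L(2,1) = 148, L_eff = 148/255 = 0.580392
t(2,1) = 2.55 - 1.930·0.580392 = 1.430
Σt over all 3·6 pixels = 738709/25500 ≈ 28.9689804
V = pitch²·Σt = 1.05²·738709/25500 = 31.938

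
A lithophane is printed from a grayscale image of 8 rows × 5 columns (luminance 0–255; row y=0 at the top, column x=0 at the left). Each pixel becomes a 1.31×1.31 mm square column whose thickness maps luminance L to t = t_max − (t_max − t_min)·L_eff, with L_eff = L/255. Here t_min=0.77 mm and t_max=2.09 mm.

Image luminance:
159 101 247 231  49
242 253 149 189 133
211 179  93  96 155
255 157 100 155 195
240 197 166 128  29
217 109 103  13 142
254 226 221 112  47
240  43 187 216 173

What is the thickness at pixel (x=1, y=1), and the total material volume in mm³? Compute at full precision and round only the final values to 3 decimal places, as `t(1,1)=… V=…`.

span = t_max - t_min = 2.09 - 0.77 = 1.320
L(1,1) = 253, L_eff = 253/255 = 0.992157
t(1,1) = 2.09 - 1.320·0.992157 = 0.780
Σt over all 8·5 pixels = 107118/2125 ≈ 50.4084706
V = pitch²·Σt = 1.31²·107118/2125 = 86.506

t(1,1)=0.780 V=86.506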